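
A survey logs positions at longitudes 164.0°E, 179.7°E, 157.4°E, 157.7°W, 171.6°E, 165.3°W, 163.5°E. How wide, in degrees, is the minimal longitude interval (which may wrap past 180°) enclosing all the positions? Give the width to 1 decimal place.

44.9°

Sort the longitudes: -165.3°, -157.7°, +157.4°, +163.5°, +164.0°, +171.6°, +179.7°.
Eastward gaps between consecutive values (wrapping around): 7.6°, 315.1°, 6.1°, 0.5°, 7.6°, 8.1°, 15.0°.
Largest gap = 315.1° ⇒ minimal covering band is its complement: 360° − 315.1° = 44.9°.
Band runs from +157.4° eastward to -157.7°, crossing the antimeridian.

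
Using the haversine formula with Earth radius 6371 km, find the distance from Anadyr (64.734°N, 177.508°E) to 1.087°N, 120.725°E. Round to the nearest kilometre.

Δλ = 120.725 − 177.508 = -56.783°.
Δφ = 1.087 − 64.734 = -63.647°.
a = sin²(Δφ/2) + cos φ₁ · cos φ₂ · sin²(Δλ/2) = 0.374534.
c = 2·atan2(√a, √(1−a)) = 1.31715 rad → d = 6371·c ≈ 8391.59 km.

8392 km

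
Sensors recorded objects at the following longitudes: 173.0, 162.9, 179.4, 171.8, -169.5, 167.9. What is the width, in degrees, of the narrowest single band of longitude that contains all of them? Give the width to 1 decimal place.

27.6°

Sort the longitudes: -169.5°, +162.9°, +167.9°, +171.8°, +173.0°, +179.4°.
Eastward gaps between consecutive values (wrapping around): 332.4°, 5.0°, 3.9°, 1.2°, 6.4°, 11.1°.
Largest gap = 332.4° ⇒ minimal covering band is its complement: 360° − 332.4° = 27.6°.
Band runs from +162.9° eastward to -169.5°, crossing the antimeridian.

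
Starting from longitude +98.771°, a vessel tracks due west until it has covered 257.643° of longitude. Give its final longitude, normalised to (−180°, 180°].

-158.872°

Start at +98.771°; shift −257.643° → -158.872°.
-158.872° already lies in (−180°, 180°].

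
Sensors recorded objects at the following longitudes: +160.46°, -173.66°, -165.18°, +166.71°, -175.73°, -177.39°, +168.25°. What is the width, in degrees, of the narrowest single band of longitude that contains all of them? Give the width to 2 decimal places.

Sort the longitudes: -177.39°, -175.73°, -173.66°, -165.18°, +160.46°, +166.71°, +168.25°.
Eastward gaps between consecutive values (wrapping around): 1.66°, 2.07°, 8.48°, 325.64°, 6.25°, 1.54°, 14.36°.
Largest gap = 325.64° ⇒ minimal covering band is its complement: 360° − 325.64° = 34.36°.
Band runs from +160.46° eastward to -165.18°, crossing the antimeridian.

34.36°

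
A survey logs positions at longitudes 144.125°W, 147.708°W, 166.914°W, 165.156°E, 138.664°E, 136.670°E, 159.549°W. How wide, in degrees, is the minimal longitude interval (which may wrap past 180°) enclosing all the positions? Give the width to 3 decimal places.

79.205°

Sort the longitudes: -166.914°, -159.549°, -147.708°, -144.125°, +136.670°, +138.664°, +165.156°.
Eastward gaps between consecutive values (wrapping around): 7.365°, 11.841°, 3.583°, 280.795°, 1.994°, 26.492°, 27.930°.
Largest gap = 280.795° ⇒ minimal covering band is its complement: 360° − 280.795° = 79.205°.
Band runs from +136.670° eastward to -144.125°, crossing the antimeridian.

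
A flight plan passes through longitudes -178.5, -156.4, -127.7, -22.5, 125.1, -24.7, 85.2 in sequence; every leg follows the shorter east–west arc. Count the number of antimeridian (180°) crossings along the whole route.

0

Leg 1: -178.5° → -156.4°, shortest Δλ = 22.1° (east) — does not cross 180°.
Leg 2: -156.4° → -127.7°, shortest Δλ = 28.7° (east) — does not cross 180°.
Leg 3: -127.7° → -22.5°, shortest Δλ = 105.2° (east) — does not cross 180°.
Leg 4: -22.5° → +125.1°, shortest Δλ = 147.6° (east) — does not cross 180°.
Leg 5: +125.1° → -24.7°, shortest Δλ = -149.8° (west) — does not cross 180°.
Leg 6: -24.7° → +85.2°, shortest Δλ = 109.9° (east) — does not cross 180°.
Total crossings: 0.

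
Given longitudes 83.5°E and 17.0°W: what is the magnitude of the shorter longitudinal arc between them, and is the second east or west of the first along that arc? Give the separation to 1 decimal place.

Raw difference: -17.0 − 83.5 = -100.5°.
Normalise into (−180°, 180°]: -100.5° stays -100.5°.
Negative ⇒ the second point lies to the west; separation 100.5°.

100.5° west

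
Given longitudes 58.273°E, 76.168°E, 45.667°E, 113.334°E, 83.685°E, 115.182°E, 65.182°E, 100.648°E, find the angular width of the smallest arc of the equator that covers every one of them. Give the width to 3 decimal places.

Sort the longitudes: +45.667°, +58.273°, +65.182°, +76.168°, +83.685°, +100.648°, +113.334°, +115.182°.
Eastward gaps between consecutive values (wrapping around): 12.606°, 6.909°, 10.986°, 7.517°, 16.963°, 12.686°, 1.848°, 290.485°.
Largest gap = 290.485° ⇒ minimal covering band is its complement: 360° − 290.485° = 69.515°.
Band runs from +45.667° eastward to +115.182°.

69.515°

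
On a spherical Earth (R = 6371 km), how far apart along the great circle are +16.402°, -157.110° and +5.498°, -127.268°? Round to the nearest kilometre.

3470 km

Δλ = -127.268 − -157.110 = 29.842°.
Δφ = 5.498 − 16.402 = -10.904°.
a = sin²(Δφ/2) + cos φ₁ · cos φ₂ · sin²(Δλ/2) = 0.072336.
c = 2·atan2(√a, √(1−a)) = 0.54461 rad → d = 6371·c ≈ 3469.73 km.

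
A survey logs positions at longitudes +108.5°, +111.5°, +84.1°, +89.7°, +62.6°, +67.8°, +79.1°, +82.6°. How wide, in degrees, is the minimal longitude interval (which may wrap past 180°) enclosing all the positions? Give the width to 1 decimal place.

Sort the longitudes: +62.6°, +67.8°, +79.1°, +82.6°, +84.1°, +89.7°, +108.5°, +111.5°.
Eastward gaps between consecutive values (wrapping around): 5.2°, 11.3°, 3.5°, 1.5°, 5.6°, 18.8°, 3.0°, 311.1°.
Largest gap = 311.1° ⇒ minimal covering band is its complement: 360° − 311.1° = 48.9°.
Band runs from +62.6° eastward to +111.5°.

48.9°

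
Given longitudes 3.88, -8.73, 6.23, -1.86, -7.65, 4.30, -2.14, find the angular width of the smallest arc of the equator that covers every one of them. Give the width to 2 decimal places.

Sort the longitudes: -8.73°, -7.65°, -2.14°, -1.86°, +3.88°, +4.30°, +6.23°.
Eastward gaps between consecutive values (wrapping around): 1.08°, 5.51°, 0.28°, 5.74°, 0.42°, 1.93°, 345.04°.
Largest gap = 345.04° ⇒ minimal covering band is its complement: 360° − 345.04° = 14.96°.
Band runs from -8.73° eastward to +6.23°.

14.96°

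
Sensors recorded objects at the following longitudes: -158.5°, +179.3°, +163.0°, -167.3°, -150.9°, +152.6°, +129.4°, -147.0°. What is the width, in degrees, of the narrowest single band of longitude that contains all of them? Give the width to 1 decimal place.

83.6°

Sort the longitudes: -167.3°, -158.5°, -150.9°, -147.0°, +129.4°, +152.6°, +163.0°, +179.3°.
Eastward gaps between consecutive values (wrapping around): 8.8°, 7.6°, 3.9°, 276.4°, 23.2°, 10.4°, 16.3°, 13.4°.
Largest gap = 276.4° ⇒ minimal covering band is its complement: 360° − 276.4° = 83.6°.
Band runs from +129.4° eastward to -147.0°, crossing the antimeridian.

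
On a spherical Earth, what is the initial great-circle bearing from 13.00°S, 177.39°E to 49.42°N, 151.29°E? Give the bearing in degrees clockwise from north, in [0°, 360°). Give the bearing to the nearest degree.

Δλ = 151.29 − 177.39 = -26.10°.
θ = atan2( sin Δλ · cos φ₂ , cos φ₁ · sin φ₂ − sin φ₁ · cos φ₂ · cos Δλ )
  = atan2(-0.28618, 0.87144) = -18.180° → normalised to [0°, 360°): 341.820°.

342°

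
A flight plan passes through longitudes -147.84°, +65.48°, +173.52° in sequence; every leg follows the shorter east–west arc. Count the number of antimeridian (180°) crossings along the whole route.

1

Leg 1: -147.84° → +65.48°, shortest Δλ = -146.68° (west) — crosses 180°.
Leg 2: +65.48° → +173.52°, shortest Δλ = 108.04° (east) — does not cross 180°.
Total crossings: 1.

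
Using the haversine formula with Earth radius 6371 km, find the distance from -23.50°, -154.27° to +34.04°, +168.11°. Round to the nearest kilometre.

Δλ = 168.11 − -154.27 = 322.38°; wrapped into (−180°, 180°]: -37.62°.
Δφ = 34.04 − -23.50 = 57.54°.
a = sin²(Δφ/2) + cos φ₁ · cos φ₂ · sin²(Δλ/2) = 0.310647.
c = 2·atan2(√a, √(1−a)) = 1.18240 rad → d = 6371·c ≈ 7533.06 km.

7533 km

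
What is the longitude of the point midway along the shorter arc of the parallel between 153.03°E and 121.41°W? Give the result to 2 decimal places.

Signed shortest Δλ from +153.03° to -121.41° is +85.56°.
Midpoint longitude = +153.03° + (+85.56°)/2 = +153.03° + 42.78° = +195.81°.
Normalise into (−180°, 180°]: -164.19°.
(The naïve average (+153.03 + -121.41)/2 = 15.81° is on the wrong side of the globe.)

164.19°W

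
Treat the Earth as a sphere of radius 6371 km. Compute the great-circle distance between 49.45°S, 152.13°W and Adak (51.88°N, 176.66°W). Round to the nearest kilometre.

Δλ = -176.66 − -152.13 = -24.53°.
Δφ = 51.88 − -49.45 = 101.33°.
a = sin²(Δφ/2) + cos φ₁ · cos φ₂ · sin²(Δλ/2) = 0.616341.
c = 2·atan2(√a, √(1−a)) = 1.80563 rad → d = 6371·c ≈ 11503.67 km.

11504 km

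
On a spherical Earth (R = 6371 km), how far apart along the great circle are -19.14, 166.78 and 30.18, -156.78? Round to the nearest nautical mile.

3633 nmi

Δλ = -156.78 − 166.78 = -323.56°; wrapped into (−180°, 180°]: 36.44°.
Δφ = 30.18 − -19.14 = 49.32°.
a = sin²(Δφ/2) + cos φ₁ · cos φ₂ · sin²(Δλ/2) = 0.253920.
c = 2·atan2(√a, √(1−a)) = 1.05623 rad → d = 6371·c ≈ 6729.23 km ≈ 3633.49 nmi.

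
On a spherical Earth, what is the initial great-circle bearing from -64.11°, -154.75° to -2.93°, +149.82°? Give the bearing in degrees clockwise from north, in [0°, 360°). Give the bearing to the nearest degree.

301°

Δλ = 149.82 − -154.75 = 304.57°; wrapped into (−180°, 180°]: -55.43°.
θ = atan2( sin Δλ · cos φ₂ , cos φ₁ · sin φ₂ − sin φ₁ · cos φ₂ · cos Δλ )
  = atan2(-0.82236, 0.48748) = -59.341° → normalised to [0°, 360°): 300.659°.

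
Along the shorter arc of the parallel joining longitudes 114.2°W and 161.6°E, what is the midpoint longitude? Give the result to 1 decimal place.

Signed shortest Δλ from -114.2° to +161.6° is -84.2°.
Midpoint longitude = -114.2° + (-84.2°)/2 = -114.2° − 42.1° = -156.3°.
(The naïve average (-114.2 + +161.6)/2 = 23.7° is on the wrong side of the globe.)

156.3°W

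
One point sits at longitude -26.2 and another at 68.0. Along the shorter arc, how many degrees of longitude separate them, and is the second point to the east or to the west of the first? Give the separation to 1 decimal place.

Raw difference: 68.0 − -26.2 = 94.2°.
Normalise into (−180°, 180°]: 94.2° stays 94.2°.
Positive ⇒ the second point lies to the east; separation 94.2°.

94.2° east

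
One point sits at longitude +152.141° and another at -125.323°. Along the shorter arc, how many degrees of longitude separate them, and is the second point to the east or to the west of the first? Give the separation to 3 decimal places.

82.536° east

Raw difference: -125.323 − 152.141 = -277.464°.
Normalise into (−180°, 180°]: -277.464° + 360° = 82.536°.
Positive ⇒ the second point lies to the east; separation 82.536°.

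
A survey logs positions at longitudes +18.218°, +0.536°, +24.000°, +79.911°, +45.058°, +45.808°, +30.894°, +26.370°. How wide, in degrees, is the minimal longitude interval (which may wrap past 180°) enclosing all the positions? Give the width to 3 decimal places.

Sort the longitudes: +0.536°, +18.218°, +24.000°, +26.370°, +30.894°, +45.058°, +45.808°, +79.911°.
Eastward gaps between consecutive values (wrapping around): 17.682°, 5.782°, 2.370°, 4.524°, 14.164°, 0.750°, 34.103°, 280.625°.
Largest gap = 280.625° ⇒ minimal covering band is its complement: 360° − 280.625° = 79.375°.
Band runs from +0.536° eastward to +79.911°.

79.375°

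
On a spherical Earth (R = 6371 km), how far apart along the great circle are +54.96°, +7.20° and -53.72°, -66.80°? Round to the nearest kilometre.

13844 km

Δλ = -66.80 − 7.20 = -74.00°.
Δφ = -53.72 − 54.96 = -108.68°.
a = sin²(Δφ/2) + cos φ₁ · cos φ₂ · sin²(Δλ/2) = 0.783189.
c = 2·atan2(√a, √(1−a)) = 2.17290 rad → d = 6371·c ≈ 13843.55 km.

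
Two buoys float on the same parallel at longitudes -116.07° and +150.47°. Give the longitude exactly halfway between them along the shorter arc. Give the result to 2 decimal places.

-162.80°

Signed shortest Δλ from -116.07° to +150.47° is -93.46°.
Midpoint longitude = -116.07° + (-93.46°)/2 = -116.07° − 46.73° = -162.80°.
(The naïve average (-116.07 + +150.47)/2 = 17.2° is on the wrong side of the globe.)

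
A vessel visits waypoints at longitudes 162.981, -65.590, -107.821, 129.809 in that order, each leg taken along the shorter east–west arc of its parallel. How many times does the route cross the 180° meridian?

2

Leg 1: +162.981° → -65.590°, shortest Δλ = 131.429° (east) — crosses 180°.
Leg 2: -65.590° → -107.821°, shortest Δλ = -42.231° (west) — does not cross 180°.
Leg 3: -107.821° → +129.809°, shortest Δλ = -122.37° (west) — crosses 180°.
Total crossings: 2.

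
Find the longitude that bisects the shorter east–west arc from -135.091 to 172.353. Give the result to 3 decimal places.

-161.369°

Signed shortest Δλ from -135.091° to +172.353° is -52.556°.
Midpoint longitude = -135.091° + (-52.556°)/2 = -135.091° − 26.278° = -161.369°.
(The naïve average (-135.091 + +172.353)/2 = 18.631° is on the wrong side of the globe.)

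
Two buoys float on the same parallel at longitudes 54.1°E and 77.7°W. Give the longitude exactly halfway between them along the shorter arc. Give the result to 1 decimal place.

Signed shortest Δλ from +54.1° to -77.7° is -131.8°.
Midpoint longitude = +54.1° + (-131.8°)/2 = +54.1° − 65.9° = -11.8°.

11.8°W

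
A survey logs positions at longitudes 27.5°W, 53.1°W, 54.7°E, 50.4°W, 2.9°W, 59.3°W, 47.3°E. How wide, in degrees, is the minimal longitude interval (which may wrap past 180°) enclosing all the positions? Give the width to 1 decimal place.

Sort the longitudes: -59.3°, -53.1°, -50.4°, -27.5°, -2.9°, +47.3°, +54.7°.
Eastward gaps between consecutive values (wrapping around): 6.2°, 2.7°, 22.9°, 24.6°, 50.2°, 7.4°, 246.0°.
Largest gap = 246.0° ⇒ minimal covering band is its complement: 360° − 246.0° = 114.0°.
Band runs from -59.3° eastward to +54.7°.

114.0°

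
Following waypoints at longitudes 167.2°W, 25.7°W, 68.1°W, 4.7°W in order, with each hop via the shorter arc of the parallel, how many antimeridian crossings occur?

0

Leg 1: -167.2° → -25.7°, shortest Δλ = 141.5° (east) — does not cross 180°.
Leg 2: -25.7° → -68.1°, shortest Δλ = -42.4° (west) — does not cross 180°.
Leg 3: -68.1° → -4.7°, shortest Δλ = 63.4° (east) — does not cross 180°.
Total crossings: 0.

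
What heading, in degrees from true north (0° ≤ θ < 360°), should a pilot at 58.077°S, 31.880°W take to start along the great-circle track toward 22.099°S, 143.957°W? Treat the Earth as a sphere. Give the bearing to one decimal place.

Δλ = -143.957 − -31.880 = -112.077°.
θ = atan2( sin Δλ · cos φ₂ , cos φ₁ · sin φ₂ − sin φ₁ · cos φ₂ · cos Δλ )
  = atan2(-0.85860, -0.49450) = -119.939° → normalised to [0°, 360°): 240.061°.

240.1°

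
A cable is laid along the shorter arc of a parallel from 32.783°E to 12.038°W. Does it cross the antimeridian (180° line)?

Signed shortest Δλ = ((-12.038 − 32.783 + 180) mod 360) − 180 = -44.821°.
Going west by 44.821° from +32.783° reaches -12.038° without touching 180°.

No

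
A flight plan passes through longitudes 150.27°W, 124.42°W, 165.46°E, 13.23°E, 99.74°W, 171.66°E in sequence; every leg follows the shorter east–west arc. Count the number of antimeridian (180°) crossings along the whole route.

Leg 1: -150.27° → -124.42°, shortest Δλ = 25.85° (east) — does not cross 180°.
Leg 2: -124.42° → +165.46°, shortest Δλ = -70.12° (west) — crosses 180°.
Leg 3: +165.46° → +13.23°, shortest Δλ = -152.23° (west) — does not cross 180°.
Leg 4: +13.23° → -99.74°, shortest Δλ = -112.97° (west) — does not cross 180°.
Leg 5: -99.74° → +171.66°, shortest Δλ = -88.6° (west) — crosses 180°.
Total crossings: 2.

2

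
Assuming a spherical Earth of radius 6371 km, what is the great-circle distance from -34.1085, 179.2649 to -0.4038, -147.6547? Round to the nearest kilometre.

5088 km

Δλ = -147.6547 − 179.2649 = -326.9196°; wrapped into (−180°, 180°]: 33.0804°.
Δφ = -0.4038 − -34.1085 = 33.7047°.
a = sin²(Δφ/2) + cos φ₁ · cos φ₂ · sin²(Δλ/2) = 0.151149.
c = 2·atan2(√a, √(1−a)) = 0.79861 rad → d = 6371·c ≈ 5087.96 km.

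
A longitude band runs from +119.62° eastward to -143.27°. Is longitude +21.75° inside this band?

No

Band width going east from +119.62° to -143.27°: ((-143.27 − 119.62) mod 360) = 97.11°.
Offset of +21.75° east of the west edge: ((21.75 − 119.62) mod 360) = 262.13°.
262.13° > 97.11° ⇒ outside.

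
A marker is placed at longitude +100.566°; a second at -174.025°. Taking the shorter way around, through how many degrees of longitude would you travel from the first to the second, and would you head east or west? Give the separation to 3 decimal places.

Raw difference: -174.025 − 100.566 = -274.591°.
Normalise into (−180°, 180°]: -274.591° + 360° = 85.409°.
Positive ⇒ the second point lies to the east; separation 85.409°.

85.409° east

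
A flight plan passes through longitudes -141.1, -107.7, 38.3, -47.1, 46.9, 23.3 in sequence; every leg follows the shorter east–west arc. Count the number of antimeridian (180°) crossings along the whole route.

Leg 1: -141.1° → -107.7°, shortest Δλ = 33.4° (east) — does not cross 180°.
Leg 2: -107.7° → +38.3°, shortest Δλ = 146.0° (east) — does not cross 180°.
Leg 3: +38.3° → -47.1°, shortest Δλ = -85.4° (west) — does not cross 180°.
Leg 4: -47.1° → +46.9°, shortest Δλ = 94.0° (east) — does not cross 180°.
Leg 5: +46.9° → +23.3°, shortest Δλ = -23.6° (west) — does not cross 180°.
Total crossings: 0.

0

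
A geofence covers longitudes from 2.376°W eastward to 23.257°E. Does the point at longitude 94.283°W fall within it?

No

Band width going east from -2.376° to +23.257°: ((23.257 − -2.376) mod 360) = 25.633°.
Offset of -94.283° east of the west edge: ((-94.283 − -2.376) mod 360) = 268.093°.
268.093° > 25.633° ⇒ outside.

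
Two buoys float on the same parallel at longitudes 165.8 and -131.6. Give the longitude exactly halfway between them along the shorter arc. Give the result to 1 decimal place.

Signed shortest Δλ from +165.8° to -131.6° is +62.6°.
Midpoint longitude = +165.8° + (+62.6°)/2 = +165.8° + 31.3° = +197.1°.
Normalise into (−180°, 180°]: -162.9°.
(The naïve average (+165.8 + -131.6)/2 = 17.1° is on the wrong side of the globe.)

-162.9°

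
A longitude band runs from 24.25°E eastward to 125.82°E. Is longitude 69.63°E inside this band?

Yes

Band width going east from +24.25° to +125.82°: ((125.82 − 24.25) mod 360) = 101.57°.
Offset of +69.63° east of the west edge: ((69.63 − 24.25) mod 360) = 45.38°.
45.38° ≤ 101.57° ⇒ inside.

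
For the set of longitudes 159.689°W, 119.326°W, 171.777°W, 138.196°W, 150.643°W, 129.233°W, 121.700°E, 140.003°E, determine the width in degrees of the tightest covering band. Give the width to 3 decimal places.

118.974°

Sort the longitudes: -171.777°, -159.689°, -150.643°, -138.196°, -129.233°, -119.326°, +121.700°, +140.003°.
Eastward gaps between consecutive values (wrapping around): 12.088°, 9.046°, 12.447°, 8.963°, 9.907°, 241.026°, 18.303°, 48.220°.
Largest gap = 241.026° ⇒ minimal covering band is its complement: 360° − 241.026° = 118.974°.
Band runs from +121.700° eastward to -119.326°, crossing the antimeridian.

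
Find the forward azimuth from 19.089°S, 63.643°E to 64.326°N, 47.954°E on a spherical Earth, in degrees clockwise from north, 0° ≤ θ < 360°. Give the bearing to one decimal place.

Δλ = 47.954 − 63.643 = -15.689°.
θ = atan2( sin Δλ · cos φ₂ , cos φ₁ · sin φ₂ − sin φ₁ · cos φ₂ · cos Δλ )
  = atan2(-0.11716, 0.98812) = -6.762° → normalised to [0°, 360°): 353.238°.

353.2°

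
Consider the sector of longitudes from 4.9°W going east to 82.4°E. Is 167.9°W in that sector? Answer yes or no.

No

Band width going east from -4.9° to +82.4°: ((82.4 − -4.9) mod 360) = 87.3°.
Offset of -167.9° east of the west edge: ((-167.9 − -4.9) mod 360) = 197.0°.
197.0° > 87.3° ⇒ outside.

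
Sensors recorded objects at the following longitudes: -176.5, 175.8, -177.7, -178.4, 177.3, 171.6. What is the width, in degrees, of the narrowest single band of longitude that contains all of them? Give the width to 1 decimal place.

11.9°

Sort the longitudes: -178.4°, -177.7°, -176.5°, +171.6°, +175.8°, +177.3°.
Eastward gaps between consecutive values (wrapping around): 0.7°, 1.2°, 348.1°, 4.2°, 1.5°, 4.3°.
Largest gap = 348.1° ⇒ minimal covering band is its complement: 360° − 348.1° = 11.9°.
Band runs from +171.6° eastward to -176.5°, crossing the antimeridian.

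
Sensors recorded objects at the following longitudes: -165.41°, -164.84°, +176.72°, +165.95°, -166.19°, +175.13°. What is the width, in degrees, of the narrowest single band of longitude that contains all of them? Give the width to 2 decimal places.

Sort the longitudes: -166.19°, -165.41°, -164.84°, +165.95°, +175.13°, +176.72°.
Eastward gaps between consecutive values (wrapping around): 0.78°, 0.57°, 330.79°, 9.18°, 1.59°, 17.09°.
Largest gap = 330.79° ⇒ minimal covering band is its complement: 360° − 330.79° = 29.21°.
Band runs from +165.95° eastward to -164.84°, crossing the antimeridian.

29.21°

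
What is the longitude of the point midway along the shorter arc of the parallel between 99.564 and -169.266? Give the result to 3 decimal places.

+145.149°

Signed shortest Δλ from +99.564° to -169.266° is +91.170°.
Midpoint longitude = +99.564° + (+91.170°)/2 = +99.564° + 45.585° = +145.149°.
(The naïve average (+99.564 + -169.266)/2 = -34.851° is on the wrong side of the globe.)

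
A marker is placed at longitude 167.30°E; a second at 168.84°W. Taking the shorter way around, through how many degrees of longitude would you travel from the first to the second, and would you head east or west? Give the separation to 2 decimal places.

Raw difference: -168.84 − 167.30 = -336.14°.
Normalise into (−180°, 180°]: -336.14° + 360° = 23.86°.
Positive ⇒ the second point lies to the east; separation 23.86°.

23.86° east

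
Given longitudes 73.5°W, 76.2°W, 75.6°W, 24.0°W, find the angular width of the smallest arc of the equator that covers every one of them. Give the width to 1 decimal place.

52.2°

Sort the longitudes: -76.2°, -75.6°, -73.5°, -24.0°.
Eastward gaps between consecutive values (wrapping around): 0.6°, 2.1°, 49.5°, 307.8°.
Largest gap = 307.8° ⇒ minimal covering band is its complement: 360° − 307.8° = 52.2°.
Band runs from -76.2° eastward to -24.0°.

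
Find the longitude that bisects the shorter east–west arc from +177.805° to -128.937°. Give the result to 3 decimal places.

Signed shortest Δλ from +177.805° to -128.937° is +53.258°.
Midpoint longitude = +177.805° + (+53.258°)/2 = +177.805° + 26.629° = +204.434°.
Normalise into (−180°, 180°]: -155.566°.
(The naïve average (+177.805 + -128.937)/2 = 24.434° is on the wrong side of the globe.)

-155.566°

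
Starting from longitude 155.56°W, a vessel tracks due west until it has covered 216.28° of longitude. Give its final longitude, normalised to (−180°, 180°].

Start at -155.56°; shift −216.28° → -371.84°.
-371.84° lies outside (−180°, 180°]; add 360° → -11.84°.

11.84°W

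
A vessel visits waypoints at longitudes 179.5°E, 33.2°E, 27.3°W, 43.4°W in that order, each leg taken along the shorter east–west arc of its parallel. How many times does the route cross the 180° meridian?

Leg 1: +179.5° → +33.2°, shortest Δλ = -146.3° (west) — does not cross 180°.
Leg 2: +33.2° → -27.3°, shortest Δλ = -60.5° (west) — does not cross 180°.
Leg 3: -27.3° → -43.4°, shortest Δλ = -16.1° (west) — does not cross 180°.
Total crossings: 0.

0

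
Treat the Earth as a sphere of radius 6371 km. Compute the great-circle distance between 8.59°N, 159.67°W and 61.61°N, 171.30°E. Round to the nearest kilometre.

6355 km

Δλ = 171.30 − -159.67 = 330.97°; wrapped into (−180°, 180°]: -29.03°.
Δφ = 61.61 − 8.59 = 53.02°.
a = sin²(Δφ/2) + cos φ₁ · cos φ₂ · sin²(Δλ/2) = 0.228765.
c = 2·atan2(√a, √(1−a)) = 0.99742 rad → d = 6371·c ≈ 6354.57 km.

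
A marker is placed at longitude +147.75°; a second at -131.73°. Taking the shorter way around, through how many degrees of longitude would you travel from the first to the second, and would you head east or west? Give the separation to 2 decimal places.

80.52° east

Raw difference: -131.73 − 147.75 = -279.48°.
Normalise into (−180°, 180°]: -279.48° + 360° = 80.52°.
Positive ⇒ the second point lies to the east; separation 80.52°.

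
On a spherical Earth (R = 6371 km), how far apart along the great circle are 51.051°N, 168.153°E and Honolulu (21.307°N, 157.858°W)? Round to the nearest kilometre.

Δλ = -157.858 − 168.153 = -326.011°; wrapped into (−180°, 180°]: 33.989°.
Δφ = 21.307 − 51.051 = -29.744°.
a = sin²(Δφ/2) + cos φ₁ · cos φ₂ · sin²(Δλ/2) = 0.115906.
c = 2·atan2(√a, √(1−a)) = 0.69479 rad → d = 6371·c ≈ 4426.51 km.

4427 km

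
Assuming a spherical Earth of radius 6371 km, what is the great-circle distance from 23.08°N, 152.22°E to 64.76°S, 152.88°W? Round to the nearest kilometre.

Δλ = -152.88 − 152.22 = -305.10°; wrapped into (−180°, 180°]: 54.90°.
Δφ = -64.76 − 23.08 = -87.84°.
a = sin²(Δφ/2) + cos φ₁ · cos φ₂ · sin²(Δλ/2) = 0.564513.
c = 2·atan2(√a, √(1−a)) = 1.70018 rad → d = 6371·c ≈ 10831.87 km.

10832 km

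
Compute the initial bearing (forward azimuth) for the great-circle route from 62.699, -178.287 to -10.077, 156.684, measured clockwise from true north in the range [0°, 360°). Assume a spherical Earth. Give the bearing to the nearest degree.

206°

Δλ = 156.684 − -178.287 = 334.971°; wrapped into (−180°, 180°]: -25.029°.
θ = atan2( sin Δλ · cos φ₂ , cos φ₁ · sin φ₂ − sin φ₁ · cos φ₂ · cos Δλ )
  = atan2(-0.41655, -0.87300) = -154.492° → normalised to [0°, 360°): 205.508°.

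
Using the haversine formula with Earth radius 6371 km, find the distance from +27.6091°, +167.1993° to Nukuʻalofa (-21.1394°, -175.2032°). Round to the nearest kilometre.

5741 km

Δλ = -175.2032 − 167.1993 = -342.4025°; wrapped into (−180°, 180°]: 17.5975°.
Δφ = -21.1394 − 27.6091 = -48.7485°.
a = sin²(Δφ/2) + cos φ₁ · cos φ₂ · sin²(Δλ/2) = 0.189656.
c = 2·atan2(√a, √(1−a)) = 0.90118 rad → d = 6371·c ≈ 5741.39 km.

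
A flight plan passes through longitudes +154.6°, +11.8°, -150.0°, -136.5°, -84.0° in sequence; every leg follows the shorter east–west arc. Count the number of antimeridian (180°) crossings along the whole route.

Leg 1: +154.6° → +11.8°, shortest Δλ = -142.8° (west) — does not cross 180°.
Leg 2: +11.8° → -150.0°, shortest Δλ = -161.8° (west) — does not cross 180°.
Leg 3: -150.0° → -136.5°, shortest Δλ = 13.5° (east) — does not cross 180°.
Leg 4: -136.5° → -84.0°, shortest Δλ = 52.5° (east) — does not cross 180°.
Total crossings: 0.

0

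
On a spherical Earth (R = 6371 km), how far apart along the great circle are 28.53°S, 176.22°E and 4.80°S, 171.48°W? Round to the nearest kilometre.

Δλ = -171.48 − 176.22 = -347.70°; wrapped into (−180°, 180°]: 12.30°.
Δφ = -4.80 − -28.53 = 23.73°.
a = sin²(Δφ/2) + cos φ₁ · cos φ₂ · sin²(Δλ/2) = 0.052322.
c = 2·atan2(√a, √(1−a)) = 0.46157 rad → d = 6371·c ≈ 2940.64 km.

2941 km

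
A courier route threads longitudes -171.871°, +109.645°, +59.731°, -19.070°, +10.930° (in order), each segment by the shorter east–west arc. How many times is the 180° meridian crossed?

Leg 1: -171.871° → +109.645°, shortest Δλ = -78.484° (west) — crosses 180°.
Leg 2: +109.645° → +59.731°, shortest Δλ = -49.914° (west) — does not cross 180°.
Leg 3: +59.731° → -19.070°, shortest Δλ = -78.801° (west) — does not cross 180°.
Leg 4: -19.070° → +10.930°, shortest Δλ = 30.0° (east) — does not cross 180°.
Total crossings: 1.

1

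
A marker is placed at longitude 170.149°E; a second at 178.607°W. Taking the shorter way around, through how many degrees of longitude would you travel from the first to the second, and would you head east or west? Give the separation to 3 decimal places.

11.244° east

Raw difference: -178.607 − 170.149 = -348.756°.
Normalise into (−180°, 180°]: -348.756° + 360° = 11.244°.
Positive ⇒ the second point lies to the east; separation 11.244°.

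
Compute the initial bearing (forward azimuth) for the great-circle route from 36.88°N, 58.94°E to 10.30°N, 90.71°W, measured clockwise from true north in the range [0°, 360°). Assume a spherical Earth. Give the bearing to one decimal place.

322.7°

Δλ = -90.71 − 58.94 = -149.65°.
θ = atan2( sin Δλ · cos φ₂ , cos φ₁ · sin φ₂ − sin φ₁ · cos φ₂ · cos Δλ )
  = atan2(-0.49714, 0.65257) = -37.301° → normalised to [0°, 360°): 322.699°.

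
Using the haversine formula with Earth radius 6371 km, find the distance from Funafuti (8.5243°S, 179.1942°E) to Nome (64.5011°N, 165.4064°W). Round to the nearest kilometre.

Δλ = -165.4064 − 179.1942 = -344.6006°; wrapped into (−180°, 180°]: 15.3994°.
Δφ = 64.5011 − -8.5243 = 73.0254°.
a = sin²(Δφ/2) + cos φ₁ · cos φ₂ · sin²(Δλ/2) = 0.361669.
c = 2·atan2(√a, √(1−a)) = 1.29048 rad → d = 6371·c ≈ 8221.63 km.

8222 km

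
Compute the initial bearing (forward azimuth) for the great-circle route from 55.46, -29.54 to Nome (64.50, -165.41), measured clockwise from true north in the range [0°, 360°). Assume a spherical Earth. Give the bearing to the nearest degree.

339°

Δλ = -165.41 − -29.54 = -135.87°.
θ = atan2( sin Δλ · cos φ₂ , cos φ₁ · sin φ₂ − sin φ₁ · cos φ₂ · cos Δλ )
  = atan2(-0.29976, 0.76629) = -21.365° → normalised to [0°, 360°): 338.635°.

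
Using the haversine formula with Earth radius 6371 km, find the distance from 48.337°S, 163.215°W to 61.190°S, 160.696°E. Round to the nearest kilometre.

2670 km

Δλ = 160.696 − -163.215 = 323.911°; wrapped into (−180°, 180°]: -36.089°.
Δφ = -61.190 − -48.337 = -12.853°.
a = sin²(Δφ/2) + cos φ₁ · cos φ₂ · sin²(Δλ/2) = 0.043265.
c = 2·atan2(√a, √(1−a)) = 0.41906 rad → d = 6371·c ≈ 2669.85 km.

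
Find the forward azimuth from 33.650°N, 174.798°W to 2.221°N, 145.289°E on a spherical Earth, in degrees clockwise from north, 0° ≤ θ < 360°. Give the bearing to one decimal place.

Δλ = 145.289 − -174.798 = 320.087°; wrapped into (−180°, 180°]: -39.913°.
θ = atan2( sin Δλ · cos φ₂ , cos φ₁ · sin φ₂ − sin φ₁ · cos φ₂ · cos Δλ )
  = atan2(-0.64114, -0.39244) = -121.471° → normalised to [0°, 360°): 238.529°.

238.5°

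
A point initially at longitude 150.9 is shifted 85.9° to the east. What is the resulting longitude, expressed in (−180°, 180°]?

-123.2°

Start at +150.9°; shift +85.9° → +236.8°.
+236.8° lies outside (−180°, 180°]; subtract 360° → -123.2°.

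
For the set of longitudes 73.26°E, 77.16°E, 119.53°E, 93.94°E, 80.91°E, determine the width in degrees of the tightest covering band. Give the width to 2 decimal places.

46.27°

Sort the longitudes: +73.26°, +77.16°, +80.91°, +93.94°, +119.53°.
Eastward gaps between consecutive values (wrapping around): 3.90°, 3.75°, 13.03°, 25.59°, 313.73°.
Largest gap = 313.73° ⇒ minimal covering band is its complement: 360° − 313.73° = 46.27°.
Band runs from +73.26° eastward to +119.53°.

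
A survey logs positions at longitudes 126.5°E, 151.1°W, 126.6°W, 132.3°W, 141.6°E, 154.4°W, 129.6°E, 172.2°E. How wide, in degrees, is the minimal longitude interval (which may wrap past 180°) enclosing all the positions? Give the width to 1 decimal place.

106.9°

Sort the longitudes: -154.4°, -151.1°, -132.3°, -126.6°, +126.5°, +129.6°, +141.6°, +172.2°.
Eastward gaps between consecutive values (wrapping around): 3.3°, 18.8°, 5.7°, 253.1°, 3.1°, 12.0°, 30.6°, 33.4°.
Largest gap = 253.1° ⇒ minimal covering band is its complement: 360° − 253.1° = 106.9°.
Band runs from +126.5° eastward to -126.6°, crossing the antimeridian.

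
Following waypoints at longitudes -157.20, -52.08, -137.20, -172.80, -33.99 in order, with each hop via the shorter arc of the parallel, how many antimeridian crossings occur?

0

Leg 1: -157.20° → -52.08°, shortest Δλ = 105.12° (east) — does not cross 180°.
Leg 2: -52.08° → -137.20°, shortest Δλ = -85.12° (west) — does not cross 180°.
Leg 3: -137.20° → -172.80°, shortest Δλ = -35.6° (west) — does not cross 180°.
Leg 4: -172.80° → -33.99°, shortest Δλ = 138.81° (east) — does not cross 180°.
Total crossings: 0.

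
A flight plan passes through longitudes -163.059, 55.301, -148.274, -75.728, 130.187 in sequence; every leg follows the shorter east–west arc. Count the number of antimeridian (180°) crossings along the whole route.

3

Leg 1: -163.059° → +55.301°, shortest Δλ = -141.64° (west) — crosses 180°.
Leg 2: +55.301° → -148.274°, shortest Δλ = 156.425° (east) — crosses 180°.
Leg 3: -148.274° → -75.728°, shortest Δλ = 72.546° (east) — does not cross 180°.
Leg 4: -75.728° → +130.187°, shortest Δλ = -154.085° (west) — crosses 180°.
Total crossings: 3.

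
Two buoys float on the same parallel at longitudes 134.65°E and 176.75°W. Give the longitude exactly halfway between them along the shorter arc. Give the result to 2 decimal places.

Signed shortest Δλ from +134.65° to -176.75° is +48.60°.
Midpoint longitude = +134.65° + (+48.60°)/2 = +134.65° + 24.30° = +158.95°.
(The naïve average (+134.65 + -176.75)/2 = -21.05° is on the wrong side of the globe.)

158.95°E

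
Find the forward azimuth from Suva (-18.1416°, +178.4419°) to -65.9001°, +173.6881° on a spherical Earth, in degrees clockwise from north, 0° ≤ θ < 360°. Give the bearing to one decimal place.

182.6°

Δλ = 173.6881 − 178.4419 = -4.7538°.
θ = atan2( sin Δλ · cos φ₂ , cos φ₁ · sin φ₂ − sin φ₁ · cos φ₂ · cos Δλ )
  = atan2(-0.03384, -0.74076) = -177.384° → normalised to [0°, 360°): 182.616°.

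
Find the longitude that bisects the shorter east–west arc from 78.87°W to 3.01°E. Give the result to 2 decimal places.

Signed shortest Δλ from -78.87° to +3.01° is +81.88°.
Midpoint longitude = -78.87° + (+81.88°)/2 = -78.87° + 40.94° = -37.93°.

37.93°W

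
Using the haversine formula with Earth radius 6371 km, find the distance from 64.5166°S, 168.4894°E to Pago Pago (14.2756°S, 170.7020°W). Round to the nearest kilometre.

5809 km

Δλ = -170.7020 − 168.4894 = -339.1914°; wrapped into (−180°, 180°]: 20.8086°.
Δφ = -14.2756 − -64.5166 = 50.2410°.
a = sin²(Δφ/2) + cos φ₁ · cos φ₂ · sin²(Δλ/2) = 0.193819.
c = 2·atan2(√a, √(1−a)) = 0.91175 rad → d = 6371·c ≈ 5808.77 km.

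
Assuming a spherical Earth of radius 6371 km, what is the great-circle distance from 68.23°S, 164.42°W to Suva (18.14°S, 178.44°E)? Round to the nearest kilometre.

Δλ = 178.44 − -164.42 = 342.86°; wrapped into (−180°, 180°]: -17.14°.
Δφ = -18.14 − -68.23 = 50.09°.
a = sin²(Δφ/2) + cos φ₁ · cos φ₂ · sin²(Δλ/2) = 0.187035.
c = 2·atan2(√a, √(1−a)) = 0.89447 rad → d = 6371·c ≈ 5698.68 km.

5699 km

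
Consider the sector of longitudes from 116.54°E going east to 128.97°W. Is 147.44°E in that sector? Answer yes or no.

Band width going east from +116.54° to -128.97°: ((-128.97 − 116.54) mod 360) = 114.49°.
Offset of +147.44° east of the west edge: ((147.44 − 116.54) mod 360) = 30.90°.
30.90° ≤ 114.49° ⇒ inside.

Yes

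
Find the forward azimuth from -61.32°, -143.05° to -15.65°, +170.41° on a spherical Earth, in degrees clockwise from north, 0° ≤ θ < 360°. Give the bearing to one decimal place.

Δλ = 170.41 − -143.05 = 313.46°; wrapped into (−180°, 180°]: -46.54°.
θ = atan2( sin Δλ · cos φ₂ , cos φ₁ · sin φ₂ − sin φ₁ · cos φ₂ · cos Δλ )
  = atan2(-0.69895, 0.45162) = -57.131° → normalised to [0°, 360°): 302.869°.

302.9°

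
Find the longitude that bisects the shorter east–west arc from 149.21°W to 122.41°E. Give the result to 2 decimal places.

166.60°E

Signed shortest Δλ from -149.21° to +122.41° is -88.38°.
Midpoint longitude = -149.21° + (-88.38°)/2 = -149.21° − 44.19° = -193.40°.
Normalise into (−180°, 180°]: +166.60°.
(The naïve average (-149.21 + +122.41)/2 = -13.4° is on the wrong side of the globe.)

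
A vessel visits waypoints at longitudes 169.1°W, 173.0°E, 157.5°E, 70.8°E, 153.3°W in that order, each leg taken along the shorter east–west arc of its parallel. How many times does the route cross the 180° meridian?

Leg 1: -169.1° → +173.0°, shortest Δλ = -17.9° (west) — crosses 180°.
Leg 2: +173.0° → +157.5°, shortest Δλ = -15.5° (west) — does not cross 180°.
Leg 3: +157.5° → +70.8°, shortest Δλ = -86.7° (west) — does not cross 180°.
Leg 4: +70.8° → -153.3°, shortest Δλ = 135.9° (east) — crosses 180°.
Total crossings: 2.

2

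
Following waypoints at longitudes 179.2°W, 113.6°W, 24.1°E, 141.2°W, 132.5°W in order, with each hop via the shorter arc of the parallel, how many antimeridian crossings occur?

0

Leg 1: -179.2° → -113.6°, shortest Δλ = 65.6° (east) — does not cross 180°.
Leg 2: -113.6° → +24.1°, shortest Δλ = 137.7° (east) — does not cross 180°.
Leg 3: +24.1° → -141.2°, shortest Δλ = -165.3° (west) — does not cross 180°.
Leg 4: -141.2° → -132.5°, shortest Δλ = 8.7° (east) — does not cross 180°.
Total crossings: 0.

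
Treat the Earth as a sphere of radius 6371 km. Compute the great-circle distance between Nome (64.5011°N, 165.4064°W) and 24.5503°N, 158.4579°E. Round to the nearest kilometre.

5145 km

Δλ = 158.4579 − -165.4064 = 323.8643°; wrapped into (−180°, 180°]: -36.1357°.
Δφ = 24.5503 − 64.5011 = -39.9508°.
a = sin²(Δφ/2) + cos φ₁ · cos φ₂ · sin²(Δλ/2) = 0.154367.
c = 2·atan2(√a, √(1−a)) = 0.80756 rad → d = 6371·c ≈ 5144.95 km.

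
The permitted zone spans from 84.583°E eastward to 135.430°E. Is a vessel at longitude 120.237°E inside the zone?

Yes

Band width going east from +84.583° to +135.430°: ((135.430 − 84.583) mod 360) = 50.847°.
Offset of +120.237° east of the west edge: ((120.237 − 84.583) mod 360) = 35.654°.
35.654° ≤ 50.847° ⇒ inside.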